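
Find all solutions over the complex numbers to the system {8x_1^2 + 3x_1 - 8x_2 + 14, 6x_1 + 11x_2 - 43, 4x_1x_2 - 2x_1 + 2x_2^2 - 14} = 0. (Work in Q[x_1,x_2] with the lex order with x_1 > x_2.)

Compute a lex Gröbner basis by Buchberger's algorithm.
f_1 = 8x_1^2 + 3x_1 - 8x_2 + 14, LT = x_1^2.
f_2 = 6x_1 + 11x_2 - 43, LT = x_1.
f_3 = 4x_1x_2 - 2x_1 + 2x_2^2 - 14, LT = x_1x_2.

S(f_1,f_2): lcm = x_1^2. S = -11/6x_1x_2 + 181/24x_1 - x_2 + 7/4.
  leading term x_1x_2: subtract (-11/36x_2)·f_2 from -11/6x_1x_2 + 181/24x_1 - x_2 + 7/4 → 181/24x_1 + 121/36x_2^2 - 509/36x_2 + 7/4
  leading term x_1: subtract (181/144)·f_2 from 181/24x_1 + 121/36x_2^2 - 509/36x_2 + 7/4 → 121/36x_2^2 - 4027/144x_2 + 8035/144
  leading term x_2^2: no divisor's leading term divides it; move 121/36x_2^2 to the remainder.
  leading term x_2: no divisor's leading term divides it; move -4027/144x_2 to the remainder.
  leading term 1: no divisor's leading term divides it; move 8035/144 to the remainder.
  remainder 121/36x_2^2 - 4027/144x_2 + 8035/144 ≠ 0; add h_4 = 121/36x_2^2 - 4027/144x_2 + 8035/144 to the basis.

S(f_1,f_3): lcm = x_1^2x_2. S = 1/2x_1^2 - 1/2x_1x_2^2 + 3/8x_1x_2 + 7/2x_1 - x_2^2 + 7/4x_2.
  leading term x_1^2: subtract (1/16)·f_1 from 1/2x_1^2 - 1/2x_1x_2^2 + 3/8x_1x_2 + 7/2x_1 - x_2^2 + 7/4x_2 → -1/2x_1x_2^2 + 3/8x_1x_2 + 53/16x_1 - x_2^2 + 9/4x_2 - 7/8
  leading term x_1x_2^2: subtract (-1/12x_2^2)·f_2 from -1/2x_1x_2^2 + 3/8x_1x_2 + 53/16x_1 - x_2^2 + 9/4x_2 - 7/8 → 3/8x_1x_2 + 53/16x_1 + 11/12x_2^3 - 55/12x_2^2 + 9/4x_2 - 7/8
  leading term x_1x_2: subtract (1/16x_2)·f_2 from 3/8x_1x_2 + 53/16x_1 + 11/12x_2^3 - 55/12x_2^2 + 9/4x_2 - 7/8 → 53/16x_1 + 11/12x_2^3 - 253/48x_2^2 + 79/16x_2 - 7/8
  leading term x_1: subtract (53/96)·f_2 from 53/16x_1 + 11/12x_2^3 - 253/48x_2^2 + 79/16x_2 - 7/8 → 11/12x_2^3 - 253/48x_2^2 - 109/96x_2 + 2195/96
  leading term x_2^3: subtract (3/11x_2)·h_4 from 11/12x_2^3 - 253/48x_2^2 - 109/96x_2 + 2195/96 → 311/132x_2^2 - 17269/1056x_2 + 2195/96
  leading term x_2^2: subtract (933/1331)·h_4 from 311/132x_2^2 - 17269/1056x_2 + 2195/96 → 138415/42592x_2 - 692075/42592
  leading term x_2: no divisor's leading term divides it; move 138415/42592x_2 to the remainder.
  leading term 1: no divisor's leading term divides it; move -692075/42592 to the remainder.
  remainder 138415/42592x_2 - 692075/42592 ≠ 0; add h_5 = 138415/42592x_2 - 692075/42592 to the basis.

S(f_2,f_3): lcm = x_1x_2. S = 1/2x_1 + 4/3x_2^2 - 43/6x_2 + 7/2.
  leading term x_1: subtract (1/12)·f_2 from 1/2x_1 + 4/3x_2^2 - 43/6x_2 + 7/2 → 4/3x_2^2 - 97/12x_2 + 85/12
  leading term x_2^2: subtract (48/121)·h_4 from 4/3x_2^2 - 97/12x_2 + 85/12 → 1457/484x_2 - 7285/484
  leading term x_2: subtract (88/95)·h_5 from 1457/484x_2 - 7285/484 → 0
  remainder 0.

S(f_1,h_4): leading monomials are coprime, so the S-polynomial reduces to 0 (Buchberger's first criterion).
S(f_2,h_4): leading monomials are coprime, so the S-polynomial reduces to 0 (Buchberger's first criterion).
S(f_3,h_4): lcm = x_1x_2^2. S = 3785/484x_1x_2 - 8035/484x_1 + 1/2x_2^3 - 7/2x_2.
  leading term x_1x_2: subtract (3785/2904x_2)·f_2 from 3785/484x_1x_2 - 8035/484x_1 + 1/2x_2^3 - 7/2x_2 → -8035/484x_1 + 1/2x_2^3 - 3785/264x_2^2 + 152591/2904x_2
  leading term x_1: subtract (-8035/2904)·f_2 from -8035/484x_1 + 1/2x_2^3 - 3785/264x_2^2 + 152591/2904x_2 → 1/2x_2^3 - 3785/264x_2^2 + 30122/363x_2 - 345505/2904
  leading term x_2^3: subtract (18/121x_2)·h_4 from 1/2x_2^3 - 3785/264x_2^2 + 30122/363x_2 - 345505/2904 → -14777/1452x_2^2 + 216871/2904x_2 - 345505/2904
  leading term x_2^2: subtract (-44331/14641)·h_4 from -14777/1452x_2^2 + 216871/2904x_2 - 345505/2904 → -2341399/234256x_2 + 11706995/234256
  leading term x_2: subtract (-3214/1045)·h_5 from -2341399/234256x_2 + 11706995/234256 → 0
  remainder 0.

S(f_1,h_5): leading monomials are coprime, so the S-polynomial reduces to 0 (Buchberger's first criterion).
S(f_2,h_5): leading monomials are coprime, so the S-polynomial reduces to 0 (Buchberger's first criterion).
S(f_3,h_5): lcm = x_1x_2. S = 9/2x_1 + 1/2x_2^2 - 7/2.
  leading term x_1: subtract (3/4)·f_2 from 9/2x_1 + 1/2x_2^2 - 7/2 → 1/2x_2^2 - 33/4x_2 + 115/4
  leading term x_2^2: subtract (18/121)·h_4 from 1/2x_2^2 - 33/4x_2 + 115/4 → -3959/968x_2 + 19795/968
  leading term x_2: subtract (-174196/138415)·h_5 from -3959/968x_2 + 19795/968 → 0
  remainder 0.

S(h_4,h_5): lcm = x_2^2. S = -1607/484x_2 + 8035/484.
  leading term x_2: subtract (-141416/138415)·h_5 from -1607/484x_2 + 8035/484 → 0
  remainder 0.

Every S-polynomial of the final basis reduces to 0, so we have a Gröbner basis.
Inter-reduce: drop elements whose leading term is divisible by another's, tail-reduce, and make monic.
Reduced Gröbner basis: {x_1 + 2, x_2 - 5}.

A lex Gröbner basis eliminates variables successively. Here x_2 - 5 depends only on x_2, with roots {5}; lifting each root through the earlier basis elements recovers the full solutions.
  x_2 = 5: the earlier basis element becomes x_1 + 2 = 0, giving x_1 = -2 — point (-2, 5).

{(-2, 5)}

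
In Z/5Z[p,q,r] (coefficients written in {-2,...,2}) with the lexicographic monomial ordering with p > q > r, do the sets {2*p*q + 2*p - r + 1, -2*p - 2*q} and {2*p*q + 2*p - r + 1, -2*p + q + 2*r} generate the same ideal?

No, the ideals differ.

Two ideals are equal iff their reduced Gröbner bases coincide (the reduced basis is unique for a fixed ordering).
Buchberger on the first generating set:
f_1 = 2*p*q + 2*p - r + 1, LT = p*q.
f_2 = -2*p - 2*q, LT = p.

S(f_1,f_2): lcm = p*q. S = p - q**2 + 2*r - 2.
  leading term p: subtract (2)·f_2 from p - q**2 + 2*r - 2 → -q**2 - q + 2*r - 2
  leading term q**2: no divisor's leading term divides it; move -q**2 to the remainder.
  leading term q: no divisor's leading term divides it; move -q to the remainder.
  leading term r: no divisor's leading term divides it; move 2*r to the remainder.
  leading term 1: no divisor's leading term divides it; move -2 to the remainder.
  remainder -q**2 - q + 2*r - 2 ≠ 0; add g_3 = -q**2 - q + 2*r - 2 to the basis.

The other S-polynomials (S(f_1,g_3), S(f_2,g_3)) all reduce to 0 modulo the current basis, so we have a Gröbner basis.
Inter-reduce: drop elements whose leading term is divisible by another's, tail-reduce, and make monic.
Reduced Gröbner basis: {p + q, q**2 + q - 2*r + 2}.

Buchberger on the second generating set:
h_1 = 2*p*q + 2*p - r + 1, LT = p*q.
h_2 = -2*p + q + 2*r, LT = p.

S(h_1,h_2): lcm = p*q. S = p - 2*q**2 + q*r + 2*r - 2.
  leading term p: subtract (2)·h_2 from p - 2*q**2 + q*r + 2*r - 2 → -2*q**2 + q*r - 2*q - 2*r - 2
  leading term q**2: no divisor's leading term divides it; move -2*q**2 to the remainder.
  leading term q*r: no divisor's leading term divides it; move q*r to the remainder.
  leading term q: no divisor's leading term divides it; move -2*q to the remainder.
  leading term r: no divisor's leading term divides it; move -2*r to the remainder.
  leading term 1: no divisor's leading term divides it; move -2 to the remainder.
  remainder -2*q**2 + q*r - 2*q - 2*r - 2 ≠ 0; add k_3 = -2*q**2 + q*r - 2*q - 2*r - 2 to the basis.

The other S-polynomials (S(h_1,k_3), S(h_2,k_3)) all reduce to 0 modulo the current basis, so we have a Gröbner basis.
Inter-reduce: drop elements whose leading term is divisible by another's, tail-reduce, and make monic.
Reduced Gröbner basis: {p + 2*q - r, q**2 + 2*q*r + q + r + 1}.

Since the reduced bases disagree, the two ideals are not the same.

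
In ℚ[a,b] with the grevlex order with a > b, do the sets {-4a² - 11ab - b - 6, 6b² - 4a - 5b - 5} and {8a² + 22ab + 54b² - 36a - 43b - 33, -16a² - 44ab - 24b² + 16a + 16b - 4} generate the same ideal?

Two ideals are equal iff their reduced Gröbner bases coincide (the reduced basis is unique for a fixed ordering).
Buchberger on the first generating set:
f_1 = -4a² - 11ab - b - 6, LT = a².
f_2 = 6b² - 4a - 5b - 5, LT = b².

S(f_1,f_2): leading monomials are coprime, so the S-polynomial reduces to 0 (Buchberger's first criterion).
Every S-polynomial of the final basis reduces to 0, so we have a Gröbner basis.
Inter-reduce: drop elements whose leading term is divisible by another's, tail-reduce, and make monic.
Reduced Gröbner basis: {a² + 11/4ab + ¼b + 3/2, b² - ⅔a - ⅚b - ⅚}.

Buchberger on the second generating set:
h_1 = 8a² + 22ab + 54b² - 36a - 43b - 33, LT = a².
h_2 = -16a² - 44ab - 24b² + 16a + 16b - 4, LT = a².

S(h_1,h_2): lcm = a². S = 21/4b² - 7/2a - 35/8b - 35/8.
  leading term b²: no divisor's leading term divides it; move 21/4b² to the remainder.
  leading term a: no divisor's leading term divides it; move -7/2a to the remainder.
  leading term b: no divisor's leading term divides it; move -35/8b to the remainder.
  leading term 1: no divisor's leading term divides it; move -35/8 to the remainder.
  remainder 21/4b² - 7/2a - 35/8b - 35/8 ≠ 0; add k_3 = 21/4b² - 7/2a - 35/8b - 35/8 to the basis.

S(h_1,k_3): leading monomials are coprime, so the S-polynomial reduces to 0 (Buchberger's first criterion).
S(h_2,k_3): leading monomials are coprime, so the S-polynomial reduces to 0 (Buchberger's first criterion).
Every S-polynomial of the final basis reduces to 0, so we have a Gröbner basis.
Inter-reduce: drop elements whose leading term is divisible by another's, tail-reduce, and make monic.
Reduced Gröbner basis: {a² + 11/4ab + ¼b + 3/2, b² - ⅔a - ⅚b - ⅚}.

These coincide, so the ideals are equal.
The same test decides containment: I ⊆ J iff every generator of I reduces to 0 modulo a Gröbner basis of J.

Yes, the ideals are equal.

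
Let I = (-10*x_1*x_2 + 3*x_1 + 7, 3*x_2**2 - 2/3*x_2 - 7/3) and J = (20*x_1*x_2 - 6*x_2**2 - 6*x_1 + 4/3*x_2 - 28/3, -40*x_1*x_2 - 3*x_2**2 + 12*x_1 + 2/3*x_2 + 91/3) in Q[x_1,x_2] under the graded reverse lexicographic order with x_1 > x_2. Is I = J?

Yes, the ideals are equal.

Two ideals are equal iff their reduced Gröbner bases coincide (the reduced basis is unique for a fixed ordering).
Buchberger on the first generating set:
f_1 = -10*x_1*x_2 + 3*x_1 + 7, LT = x_1*x_2.
f_2 = 3*x_2**2 - 2/3*x_2 - 7/3, LT = x_2**2.

S(f_1,f_2): lcm = x_1*x_2**2. S = -7/90*x_1*x_2 + 7/9*x_1 - 7/10*x_2.
  reduce S modulo (f_1, f_2):
  remainder 679/900*x_1 - 7/10*x_2 - 49/900 ≠ 0; add g_3 = 679/900*x_1 - 7/10*x_2 - 49/900 to the basis.

The other S-polynomials (S(f_1,g_3), S(f_2,g_3)) all reduce to 0 modulo the current basis, so we have a Gröbner basis.
Inter-reduce: drop elements whose leading term is divisible by another's, tail-reduce, and make monic.
Reduced Gröbner basis: {x_2**2 - 2/9*x_2 - 7/9, x_1 - 90/97*x_2 - 7/97}.

Buchberger on the second generating set:
h_1 = 20*x_1*x_2 - 6*x_2**2 - 6*x_1 + 4/3*x_2 - 28/3, LT = x_1*x_2.
h_2 = -40*x_1*x_2 - 3*x_2**2 + 12*x_1 + 2/3*x_2 + 91/3, LT = x_1*x_2.

S(h_1,h_2): lcm = x_1*x_2. S = -3/8*x_2**2 + 1/12*x_2 + 7/24.
  reduce S modulo (h_1, h_2):
  remainder -3/8*x_2**2 + 1/12*x_2 + 7/24 ≠ 0; add k_3 = -3/8*x_2**2 + 1/12*x_2 + 7/24 to the basis.

S(h_1,k_3): lcm = x_1*x_2**2. S = -3/10*x_2**3 - 7/90*x_1*x_2 + 1/15*x_2**2 + 7/9*x_1 - 7/15*x_2.
  reduce S modulo (h_1, h_2, k_3):
  remainder 679/900*x_1 - 7/10*x_2 - 49/900 ≠ 0; add k_4 = 679/900*x_1 - 7/10*x_2 - 49/900 to the basis.

The other S-polynomials (S(h_2,k_3), S(h_1,k_4), S(h_2,k_4), S(k_3,k_4)) all reduce to 0 modulo the current basis, so we have a Gröbner basis.
Inter-reduce: drop elements whose leading term is divisible by another's, tail-reduce, and make monic.
Reduced Gröbner basis: {x_2**2 - 2/9*x_2 - 7/9, x_1 - 90/97*x_2 - 7/97}.

Same reduced basis, so the two generating sets span the same ideal.
The choice of monomial ordering does not affect the verdict — as long as both bases are computed under the same ordering, their equality decides ideal equality.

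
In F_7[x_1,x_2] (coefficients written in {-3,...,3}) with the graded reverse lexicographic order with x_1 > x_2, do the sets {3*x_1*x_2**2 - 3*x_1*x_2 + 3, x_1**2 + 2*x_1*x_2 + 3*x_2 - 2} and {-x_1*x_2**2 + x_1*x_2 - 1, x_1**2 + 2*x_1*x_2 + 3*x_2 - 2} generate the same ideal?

For a fixed monomial order, each ideal has a unique reduced Gröbner basis; comparing bases decides equality.
Buchberger on the first generating set:
f_1 = 3*x_1*x_2**2 - 3*x_1*x_2 + 3, LT = x_1*x_2**2.
f_2 = x_1**2 + 2*x_1*x_2 + 3*x_2 - 2, LT = x_1**2.

S(f_1,f_2): lcm = x_1**2*x_2**2. S = -2*x_1*x_2**3 - x_1**2*x_2 - 3*x_2**3 + 2*x_2**2 + x_1.
  leading term x_1*x_2**3: subtract (-3*x_2)·f_1 from -2*x_1*x_2**3 - x_1**2*x_2 - 3*x_2**3 + 2*x_2**2 + x_1 → -x_1**2*x_2 - 2*x_1*x_2**2 - 3*x_2**3 + 2*x_2**2 + x_1 + 2*x_2
  leading term x_1**2*x_2: subtract (-x_2)·f_2 from -x_1**2*x_2 - 2*x_1*x_2**2 - 3*x_2**3 + 2*x_2**2 + x_1 + 2*x_2 → -3*x_2**3 - 2*x_2**2 + x_1
  leading term x_2**3: no divisor's leading term divides it; move -3*x_2**3 to the remainder.
  leading term x_2**2: no divisor's leading term divides it; move -2*x_2**2 to the remainder.
  leading term x_1: no divisor's leading term divides it; move x_1 to the remainder.
  remainder -3*x_2**3 - 2*x_2**2 + x_1 ≠ 0; add g_3 = -3*x_2**3 - 2*x_2**2 + x_1 to the basis.

S(f_1,g_3): lcm = x_1*x_2**3. S = 3*x_1*x_2**2 - 2*x_1**2 + x_2.
  leading term x_1*x_2**2: subtract (1)·f_1 from 3*x_1*x_2**2 - 2*x_1**2 + x_2 → -2*x_1**2 + 3*x_1*x_2 + x_2 - 3
  leading term x_1**2: subtract (-2)·f_2 from -2*x_1**2 + 3*x_1*x_2 + x_2 - 3 → 0
  remainder 0.

S(f_2,g_3): leading monomials are coprime, so the S-polynomial reduces to 0 (Buchberger's first criterion).
Every S-polynomial of the final basis reduces to 0, so we have a Gröbner basis.
Inter-reduce: drop elements whose leading term is divisible by another's, tail-reduce, and make monic.
Reduced Gröbner basis: {x_1*x_2**2 - x_1*x_2 + 1, x_2**3 + 3*x_2**2 + 2*x_1, x_1**2 + 2*x_1*x_2 + 3*x_2 - 2}.

Buchberger on the second generating set:
h_1 = -x_1*x_2**2 + x_1*x_2 - 1, LT = x_1*x_2**2.
h_2 = x_1**2 + 2*x_1*x_2 + 3*x_2 - 2, LT = x_1**2.

S(h_1,h_2): lcm = x_1**2*x_2**2. S = -2*x_1*x_2**3 - x_1**2*x_2 - 3*x_2**3 + 2*x_2**2 + x_1.
  leading term x_1*x_2**3: subtract (2*x_2)·h_1 from -2*x_1*x_2**3 - x_1**2*x_2 - 3*x_2**3 + 2*x_2**2 + x_1 → -x_1**2*x_2 - 2*x_1*x_2**2 - 3*x_2**3 + 2*x_2**2 + x_1 + 2*x_2
  leading term x_1**2*x_2: subtract (-x_2)·h_2 from -x_1**2*x_2 - 2*x_1*x_2**2 - 3*x_2**3 + 2*x_2**2 + x_1 + 2*x_2 → -3*x_2**3 - 2*x_2**2 + x_1
  leading term x_2**3: no divisor's leading term divides it; move -3*x_2**3 to the remainder.
  leading term x_2**2: no divisor's leading term divides it; move -2*x_2**2 to the remainder.
  leading term x_1: no divisor's leading term divides it; move x_1 to the remainder.
  remainder -3*x_2**3 - 2*x_2**2 + x_1 ≠ 0; add k_3 = -3*x_2**3 - 2*x_2**2 + x_1 to the basis.

S(h_1,k_3): lcm = x_1*x_2**3. S = 3*x_1*x_2**2 - 2*x_1**2 + x_2.
  leading term x_1*x_2**2: subtract (-3)·h_1 from 3*x_1*x_2**2 - 2*x_1**2 + x_2 → -2*x_1**2 + 3*x_1*x_2 + x_2 - 3
  leading term x_1**2: subtract (-2)·h_2 from -2*x_1**2 + 3*x_1*x_2 + x_2 - 3 → 0
  remainder 0.

S(h_2,k_3): leading monomials are coprime, so the S-polynomial reduces to 0 (Buchberger's first criterion).
Every S-polynomial of the final basis reduces to 0, so we have a Gröbner basis.
Inter-reduce: drop elements whose leading term is divisible by another's, tail-reduce, and make monic.
Reduced Gröbner basis: {x_1*x_2**2 - x_1*x_2 + 1, x_2**3 + 3*x_2**2 + 2*x_1, x_1**2 + 2*x_1*x_2 + 3*x_2 - 2}.

The two bases agree; hence the ideals are identical.
The same test decides containment: I ⊆ J iff every generator of I reduces to 0 modulo a Gröbner basis of J.

Yes, the ideals are equal.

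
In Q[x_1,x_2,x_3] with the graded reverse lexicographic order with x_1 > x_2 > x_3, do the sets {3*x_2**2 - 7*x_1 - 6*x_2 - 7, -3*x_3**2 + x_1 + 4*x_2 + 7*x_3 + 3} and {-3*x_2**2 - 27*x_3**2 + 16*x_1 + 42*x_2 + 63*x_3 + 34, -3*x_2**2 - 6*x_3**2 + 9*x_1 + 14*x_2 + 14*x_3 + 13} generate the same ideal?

Yes, the ideals are equal.

Equality of ideals is decidable: compute both reduced Gröbner bases (unique for the ordering) and check whether they agree.
Buchberger on the first generating set:
f_1 = 3*x_2**2 - 7*x_1 - 6*x_2 - 7, LT = x_2**2.
f_2 = -3*x_3**2 + x_1 + 4*x_2 + 7*x_3 + 3, LT = x_3**2.

S(f_1,f_2): leading monomials are coprime, so the S-polynomial reduces to 0 (Buchberger's first criterion).
Every S-polynomial of the final basis reduces to 0, so we have a Gröbner basis.
Inter-reduce: drop elements whose leading term is divisible by another's, tail-reduce, and make monic.
Reduced Gröbner basis: {x_2**2 - 7/3*x_1 - 2*x_2 - 7/3, x_3**2 - 1/3*x_1 - 4/3*x_2 - 7/3*x_3 - 1}.

Buchberger on the second generating set:
h_1 = -3*x_2**2 - 27*x_3**2 + 16*x_1 + 42*x_2 + 63*x_3 + 34, LT = x_2**2.
h_2 = -3*x_2**2 - 6*x_3**2 + 9*x_1 + 14*x_2 + 14*x_3 + 13, LT = x_2**2.

S(h_1,h_2): lcm = x_2**2. S = 7*x_3**2 - 7/3*x_1 - 28/3*x_2 - 49/3*x_3 - 7.
  leading term x_3**2: no divisor's leading term divides it; move 7*x_3**2 to the remainder.
  leading term x_1: no divisor's leading term divides it; move -7/3*x_1 to the remainder.
  leading term x_2: no divisor's leading term divides it; move -28/3*x_2 to the remainder.
  leading term x_3: no divisor's leading term divides it; move -49/3*x_3 to the remainder.
  leading term 1: no divisor's leading term divides it; move -7 to the remainder.
  remainder 7*x_3**2 - 7/3*x_1 - 28/3*x_2 - 49/3*x_3 - 7 ≠ 0; add k_3 = 7*x_3**2 - 7/3*x_1 - 28/3*x_2 - 49/3*x_3 - 7 to the basis.

S(h_1,k_3): leading monomials are coprime, so the S-polynomial reduces to 0 (Buchberger's first criterion).
S(h_2,k_3): leading monomials are coprime, so the S-polynomial reduces to 0 (Buchberger's first criterion).
Every S-polynomial of the final basis reduces to 0, so we have a Gröbner basis.
Inter-reduce: drop elements whose leading term is divisible by another's, tail-reduce, and make monic.
Reduced Gröbner basis: {x_2**2 - 7/3*x_1 - 2*x_2 - 7/3, x_3**2 - 1/3*x_1 - 4/3*x_2 - 7/3*x_3 - 1}.

Same reduced basis, so the two generating sets span the same ideal.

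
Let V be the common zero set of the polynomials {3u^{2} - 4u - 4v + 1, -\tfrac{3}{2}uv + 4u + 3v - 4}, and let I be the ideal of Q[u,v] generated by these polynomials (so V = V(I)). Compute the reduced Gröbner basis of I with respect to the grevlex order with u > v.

This is the nonlinear analogue of row-reducing a linear system.

f_1 = 3u^{2} - 4u - 4v + 1, LT = u^{2}.
f_2 = -\tfrac{3}{2}uv + 4u + 3v - 4, LT = uv.

S(f_1,f_2): lcm = u^{2}v. S = \tfrac{8}{3}u^{2} + \tfrac{2}{3}uv - \tfrac{4}{3}v^{2} - \tfrac{8}{3}u + \tfrac{1}{3}v.
  leading term u^{2}: subtract (\tfrac{8}{9})·f_1 from \tfrac{8}{3}u^{2} + \tfrac{2}{3}uv - \tfrac{4}{3}v^{2} - \tfrac{8}{3}u + \tfrac{1}{3}v → \tfrac{2}{3}uv - \tfrac{4}{3}v^{2} + \tfrac{8}{9}u + \tfrac{35}{9}v - \tfrac{8}{9}
  leading term uv: subtract (-\tfrac{4}{9})·f_2 from \tfrac{2}{3}uv - \tfrac{4}{3}v^{2} + \tfrac{8}{9}u + \tfrac{35}{9}v - \tfrac{8}{9} → -\tfrac{4}{3}v^{2} + \tfrac{8}{3}u + \tfrac{47}{9}v - \tfrac{8}{3}
  leading term v^{2}: no divisor's leading term divides it; move -\tfrac{4}{3}v^{2} to the remainder.
  leading term u: no divisor's leading term divides it; move \tfrac{8}{3}u to the remainder.
  leading term v: no divisor's leading term divides it; move \tfrac{47}{9}v to the remainder.
  leading term 1: no divisor's leading term divides it; move -\tfrac{8}{3} to the remainder.
  remainder -\tfrac{4}{3}v^{2} + \tfrac{8}{3}u + \tfrac{47}{9}v - \tfrac{8}{3} ≠ 0; add g_3 = -\tfrac{4}{3}v^{2} + \tfrac{8}{3}u + \tfrac{47}{9}v - \tfrac{8}{3} to the basis.

S(f_1,g_3): leading monomials are coprime, so the S-polynomial reduces to 0 (Buchberger's first criterion).
S(f_2,g_3): lcm = uv^{2}. S = 2u^{2} + \tfrac{5}{4}uv - 2v^{2} - 2u + \tfrac{8}{3}v.
  leading term u^{2}: subtract (\tfrac{2}{3})·f_1 from 2u^{2} + \tfrac{5}{4}uv - 2v^{2} - 2u + \tfrac{8}{3}v → \tfrac{5}{4}uv - 2v^{2} + \tfrac{2}{3}u + \tfrac{16}{3}v - \tfrac{2}{3}
  leading term uv: subtract (-\tfrac{5}{6})·f_2 from \tfrac{5}{4}uv - 2v^{2} + \tfrac{2}{3}u + \tfrac{16}{3}v - \tfrac{2}{3} → -2v^{2} + 4u + \tfrac{47}{6}v - 4
  leading term v^{2}: subtract (\tfrac{3}{2})·g_3 from -2v^{2} + 4u + \tfrac{47}{6}v - 4 → 0
  remainder 0.

Every S-polynomial of the final basis reduces to 0, so we have a Gröbner basis.

G = {u^{2} - \tfrac{4}{3}u - \tfrac{4}{3}v + \tfrac{1}{3}, uv - \tfrac{8}{3}u - 2v + \tfrac{8}{3}, v^{2} - 2u - \tfrac{47}{12}v + 2}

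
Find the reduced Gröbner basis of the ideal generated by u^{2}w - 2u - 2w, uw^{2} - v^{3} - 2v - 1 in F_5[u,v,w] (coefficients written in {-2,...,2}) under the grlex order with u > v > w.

f_1 = u^{2}w - 2u - 2w, LT = u^{2}w.
f_2 = uw^{2} - v^{3} - 2v - 1, LT = uw^{2}.

S(f_1,f_2): lcm = u^{2}w^{2}. S = uv^{3} + 2uv - 2uw - 2w^{2} + u.
  reduce S modulo (f_1, f_2):
  remainder uv^{3} + 2uv - 2uw - 2w^{2} + u ≠ 0; add g_3 = uv^{3} + 2uv - 2uw - 2w^{2} + u to the basis.

S(f_2,g_3): lcm = uv^{3}w^{2}. S = -v^{6} - 2uvw^{2} + 2uw^{3} - 2v^{4} + 2w^{4} - uw^{2} - v^{3}.
  reduce S modulo (f_1, f_2, g_3):
  remainder -v^{6} + v^{4} + 2v^{3}w + 2w^{4} - 2v^{3} + v^{2} - vw + v + 2w - 1 ≠ 0; add g_4 = -v^{6} + v^{4} + 2v^{3}w + 2w^{4} - 2v^{3} + v^{2} - vw + v + 2w - 1 to the basis.

The other S-polynomials (S(f_1,g_3), S(f_1,g_4), S(f_2,g_4), S(g_3,g_4)) all reduce to 0 modulo the current basis, so we have a Gröbner basis.

G = {v^{6} - v^{4} - 2v^{3}w - 2w^{4} + 2v^{3} - v^{2} + vw - v - 2w + 1, uv^{3} + 2uv - 2uw - 2w^{2} + u, u^{2}w - 2u - 2w, uw^{2} - v^{3} - 2v - 1}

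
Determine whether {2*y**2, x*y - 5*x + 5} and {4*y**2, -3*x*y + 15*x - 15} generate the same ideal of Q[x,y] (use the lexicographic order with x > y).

For a fixed monomial order, each ideal has a unique reduced Gröbner basis; comparing bases decides equality.
Buchberger on the first generating set:
f_1 = 2*y**2, LT = y**2.
f_2 = x*y - 5*x + 5, LT = x*y.

S(f_1,f_2): lcm = x*y**2. S = 5*x*y - 5*y.
  reduce S modulo (f_1, f_2):
  remainder 25*x - 5*y - 25 ≠ 0; add g_3 = 25*x - 5*y - 25 to the basis.

The other S-polynomials (S(f_1,g_3), S(f_2,g_3)) all reduce to 0 modulo the current basis, so we have a Gröbner basis.
Inter-reduce: drop elements whose leading term is divisible by another's, tail-reduce, and make monic.
Reduced Gröbner basis: {x - 1/5*y - 1, y**2}.

Buchberger on the second generating set:
h_1 = 4*y**2, LT = y**2.
h_2 = -3*x*y + 15*x - 15, LT = x*y.

S(h_1,h_2): lcm = x*y**2. S = 5*x*y - 5*y.
  reduce S modulo (h_1, h_2):
  remainder 25*x - 5*y - 25 ≠ 0; add k_3 = 25*x - 5*y - 25 to the basis.

The other S-polynomials (S(h_1,k_3), S(h_2,k_3)) all reduce to 0 modulo the current basis, so we have a Gröbner basis.
Inter-reduce: drop elements whose leading term is divisible by another's, tail-reduce, and make monic.
Reduced Gröbner basis: {x - 1/5*y - 1, y**2}.

These coincide, so the ideals are equal.
The choice of monomial ordering does not affect the verdict — as long as both bases are computed under the same ordering, their equality decides ideal equality.

Yes, the ideals are equal.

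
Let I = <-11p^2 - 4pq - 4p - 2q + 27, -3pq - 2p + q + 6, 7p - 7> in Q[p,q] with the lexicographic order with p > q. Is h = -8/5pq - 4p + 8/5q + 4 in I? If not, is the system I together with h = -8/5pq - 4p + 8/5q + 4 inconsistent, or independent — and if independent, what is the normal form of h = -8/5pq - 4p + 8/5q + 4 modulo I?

-8/5pq - 4p + 8/5q + 4 lies in I (it reduces to 0).

First compute the reduced Gröbner basis of I by Buchberger's algorithm.
f_1 = -11p^2 - 4pq - 4p - 2q + 27, LT = p^2.
f_2 = -3pq - 2p + q + 6, LT = pq.
f_3 = 7p - 7, LT = p.

S(f_1,f_2): lcm = p^2q. S = -2/3p^2 + 4/11pq^2 + 23/33pq + 2p + 2/11q^2 - 27/11q.
  reduce S modulo (f_1, f_2, f_3):
  remainder 10/33q^2 - 136/99q + 152/99 ≠ 0; add k_4 = 10/33q^2 - 136/99q + 152/99 to the basis.

S(f_1,f_3): lcm = p^2. S = 4/11pq + 15/11p + 2/11q - 27/11.
  reduce S modulo (f_1, f_2, f_3, k_4):
  remainder 10/33q - 20/33 ≠ 0; add k_5 = 10/33q - 20/33 to the basis.

The other S-polynomials (S(f_2,f_3), S(f_1,k_4), S(f_2,k_4), S(f_3,k_4), S(f_1,k_5), S(f_2,k_5), S(f_3,k_5), S(k_4,k_5)) all reduce to 0 modulo the current basis, so we have a Gröbner basis.
Inter-reduce: drop elements whose leading term is divisible by another's, tail-reduce, and make monic.
Reduced Gröbner basis: {p - 1, q - 2}.
Label its elements g_1 = p - 1, g_2 = q - 2.

Reduce h = -8/5pq - 4p + 8/5q + 4 modulo G:
  leading term pq: subtract (-8/5q)·g_1 from -8/5pq - 4p + 8/5q + 4 → -4p + 4
  leading term p: subtract (-4)·g_1 from -4p + 4 → 0
  normal form = 0.
Since the normal form is 0, h ∈ I.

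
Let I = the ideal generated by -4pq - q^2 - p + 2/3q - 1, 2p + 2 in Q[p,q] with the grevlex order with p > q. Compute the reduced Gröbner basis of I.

G = {q^2 - 14/3q, p + 1}

f_1 = -4pq - q^2 - p + 2/3q - 1, LT = pq.
f_2 = 2p + 2, LT = p.

S(f_1,f_2): lcm = pq. S = 1/4q^2 + 1/4p - 7/6q + 1/4.
  leading term q^2: no divisor's leading term divides it; move 1/4q^2 to the remainder.
  leading term p: subtract (1/8)·f_2 from 1/4p - 7/6q + 1/4 → -7/6q
  leading term q: no divisor's leading term divides it; move -7/6q to the remainder.
  remainder 1/4q^2 - 7/6q ≠ 0; add g_3 = 1/4q^2 - 7/6q to the basis.

The other S-polynomials (S(f_1,g_3), S(f_2,g_3)) all reduce to 0 modulo the current basis, so we have a Gröbner basis.
Inter-reduce: drop elements whose leading term is divisible by another's, tail-reduce, and make monic.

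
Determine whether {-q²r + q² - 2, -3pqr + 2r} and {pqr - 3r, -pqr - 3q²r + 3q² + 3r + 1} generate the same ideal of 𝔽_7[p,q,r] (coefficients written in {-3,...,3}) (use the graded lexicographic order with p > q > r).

Two ideals are equal iff their reduced Gröbner bases coincide (the reduced basis is unique for a fixed ordering).
Buchberger on the first generating set:
f_1 = -q²r + q² - 2, LT = q²r.
f_2 = -3pqr + 2r, LT = pqr.

S(f_1,f_2): lcm = pq²r. S = -pq² + 3qr + 2p.
  leading term pq²: no divisor's leading term divides it; move -pq² to the remainder.
  leading term qr: no divisor's leading term divides it; move 3qr to the remainder.
  leading term p: no divisor's leading term divides it; move 2p to the remainder.
  remainder -pq² + 3qr + 2p ≠ 0; add g_3 = -pq² + 3qr + 2p to the basis.

S(f_1,g_3): lcm = pq²r. S = -pq² + 3qr² + 2pr + 2p.
  leading term pq²: subtract (1)·g_3 from -pq² + 3qr² + 2pr + 2p → 3qr² + 2pr - 3qr
  leading term qr²: no divisor's leading term divides it; move 3qr² to the remainder.
  leading term pr: no divisor's leading term divides it; move 2pr to the remainder.
  leading term qr: no divisor's leading term divides it; move -3qr to the remainder.
  remainder 3qr² + 2pr - 3qr ≠ 0; add g_4 = 3qr² + 2pr - 3qr to the basis.

S(f_2,g_4): lcm = pqr². S = -3p²r + pqr - 3r².
  leading term p²r: no divisor's leading term divides it; move -3p²r to the remainder.
  leading term pqr: subtract (2)·f_2 from pqr - 3r² → -3r² + 3r
  leading term r²: no divisor's leading term divides it; move -3r² to the remainder.
  leading term r: no divisor's leading term divides it; move 3r to the remainder.
  remainder -3p²r - 3r² + 3r ≠ 0; add g_5 = -3p²r - 3r² + 3r to the basis.

The other S-polynomials (S(f_2,g_3), S(f_1,g_4), S(g_3,g_4), S(f_1,g_5), S(f_2,g_5), S(g_3,g_5), S(g_4,g_5)) all reduce to 0 modulo the current basis, so we have a Gröbner basis.
Inter-reduce: drop elements whose leading term is divisible by another's, tail-reduce, and make monic.
Reduced Gröbner basis: {p²r + r² - r, pq² - 3qr - 2p, pqr - 3r, q²r - q² + 2, qr² + 3pr - qr}.

Buchberger on the second generating set:
h_1 = pqr - 3r, LT = pqr.
h_2 = -pqr - 3q²r + 3q² + 3r + 1, LT = pqr.

S(h_1,h_2): lcm = pqr. S = -3q²r + 3q² + 1.
  leading term q²r: no divisor's leading term divides it; move -3q²r to the remainder.
  leading term q²: no divisor's leading term divides it; move 3q² to the remainder.
  leading term 1: no divisor's leading term divides it; move 1 to the remainder.
  remainder -3q²r + 3q² + 1 ≠ 0; add k_3 = -3q²r + 3q² + 1 to the basis.

S(h_1,k_3): lcm = pq²r. S = pq² - 3qr - 2p.
  leading term pq²: no divisor's leading term divides it; move pq² to the remainder.
  leading term qr: no divisor's leading term divides it; move -3qr to the remainder.
  leading term p: no divisor's leading term divides it; move -2p to the remainder.
  remainder pq² - 3qr - 2p ≠ 0; add k_4 = pq² - 3qr - 2p to the basis.

S(h_1,k_4): lcm = pq²r. S = 3qr² + 2pr - 3qr.
  leading term qr²: no divisor's leading term divides it; move 3qr² to the remainder.
  leading term pr: no divisor's leading term divides it; move 2pr to the remainder.
  leading term qr: no divisor's leading term divides it; move -3qr to the remainder.
  remainder 3qr² + 2pr - 3qr ≠ 0; add k_5 = 3qr² + 2pr - 3qr to the basis.

S(h_1,k_5): lcm = pqr². S = -3p²r + pqr - 3r².
  leading term p²r: no divisor's leading term divides it; move -3p²r to the remainder.
  leading term pqr: subtract (1)·h_1 from pqr - 3r² → -3r² + 3r
  leading term r²: no divisor's leading term divides it; move -3r² to the remainder.
  leading term r: no divisor's leading term divides it; move 3r to the remainder.
  remainder -3p²r - 3r² + 3r ≠ 0; add k_6 = -3p²r - 3r² + 3r to the basis.

The other S-polynomials (S(h_2,k_3), S(h_2,k_4), S(k_3,k_4), S(h_2,k_5), S(k_3,k_5), S(k_4,k_5), S(h_1,k_6), S(h_2,k_6), S(k_3,k_6), S(k_4,k_6), S(k_5,k_6)) all reduce to 0 modulo the current basis, so we have a Gröbner basis.
Inter-reduce: drop elements whose leading term is divisible by another's, tail-reduce, and make monic.
Reduced Gröbner basis: {p²r + r² - r, pq² - 3qr - 2p, pqr - 3r, q²r - q² + 2, qr² + 3pr - qr}.

Same reduced basis, so the two generating sets span the same ideal.

Yes, the ideals are equal.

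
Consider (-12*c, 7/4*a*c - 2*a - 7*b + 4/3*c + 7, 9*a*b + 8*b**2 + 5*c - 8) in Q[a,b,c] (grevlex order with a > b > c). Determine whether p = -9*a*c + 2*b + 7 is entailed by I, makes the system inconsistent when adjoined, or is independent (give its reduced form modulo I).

Adjoining -9*a*c + 2*b + 7 makes the ideal the whole ring: the system is inconsistent.

First compute the reduced Gröbner basis of I by Buchberger's algorithm.
f_1 = -12*c, LT = c.
f_2 = 7/4*a*c - 2*a - 7*b + 4/3*c + 7, LT = a*c.
f_3 = 9*a*b + 8*b**2 + 5*c - 8, LT = a*b.

S(f_1,f_2): lcm = a*c. S = 8/7*a + 4*b - 16/21*c - 4.
  leading term a: no divisor's leading term divides it; move 8/7*a to the remainder.
  leading term b: no divisor's leading term divides it; move 4*b to the remainder.
  leading term c: subtract (4/63)·f_1 from -16/21*c - 4 → -4
  leading term 1: no divisor's leading term divides it; move -4 to the remainder.
  remainder 8/7*a + 4*b - 4 ≠ 0; add h_4 = 8/7*a + 4*b - 4 to the basis.

S(f_2,f_3): lcm = a*b*c. S = -8/9*b**2*c - 8/7*a*b - 4*b**2 + 16/21*b*c - 5/9*c**2 + 4*b + 8/9*c.
  leading term b**2*c: subtract (2/27*b**2)·f_1 from -8/9*b**2*c - 8/7*a*b - 4*b**2 + 16/21*b*c - 5/9*c**2 + 4*b + 8/9*c → -8/7*a*b - 4*b**2 + 16/21*b*c - 5/9*c**2 + 4*b + 8/9*c
  leading term a*b: subtract (-8/63)·f_3 from -8/7*a*b - 4*b**2 + 16/21*b*c - 5/9*c**2 + 4*b + 8/9*c → -188/63*b**2 + 16/21*b*c - 5/9*c**2 + 4*b + 32/21*c - 64/63
  leading term b**2: no divisor's leading term divides it; move -188/63*b**2 to the remainder.
  leading term b*c: subtract (-4/63*b)·f_1 from 16/21*b*c - 5/9*c**2 + 4*b + 32/21*c - 64/63 → -5/9*c**2 + 4*b + 32/21*c - 64/63
  leading term c**2: subtract (5/108*c)·f_1 from -5/9*c**2 + 4*b + 32/21*c - 64/63 → 4*b + 32/21*c - 64/63
  leading term b: no divisor's leading term divides it; move 4*b to the remainder.
  leading term c: subtract (-8/63)·f_1 from 32/21*c - 64/63 → -64/63
  leading term 1: no divisor's leading term divides it; move -64/63 to the remainder.
  remainder -188/63*b**2 + 4*b - 64/63 ≠ 0; add h_5 = -188/63*b**2 + 4*b - 64/63 to the basis.

The other S-polynomials (S(f_1,f_3), S(f_1,h_4), S(f_2,h_4), S(f_3,h_4), S(f_1,h_5), S(f_2,h_5), S(f_3,h_5), S(h_4,h_5)) all reduce to 0 modulo the current basis, so we have a Gröbner basis.
Inter-reduce: drop elements whose leading term is divisible by another's, tail-reduce, and make monic.
Reduced Gröbner basis: {b**2 - 63/47*b + 16/47, a + 7/2*b - 7/2, c}.
Label its elements g_1 = b**2 - 63/47*b + 16/47, g_2 = a + 7/2*b - 7/2, g_3 = c.

Reduce p = -9*a*c + 2*b + 7 modulo G:
  leading term a*c: subtract (-9*c)·g_2 from -9*a*c + 2*b + 7 → 63/2*b*c + 2*b - 63/2*c + 7
  leading term b*c: subtract (63/2*b)·g_3 from 63/2*b*c + 2*b - 63/2*c + 7 → 2*b - 63/2*c + 7
  leading term b: no divisor's leading term divides it; move 2*b to the remainder.
  leading term c: subtract (-63/2)·g_3 from -63/2*c + 7 → 7
  leading term 1: no divisor's leading term divides it; move 7 to the remainder.
  normal form = 2*b + 7.
The normal form is nonzero, so p ∉ I. Since p minus its normal form lies in I, I + (p) = I + (r) where r = 2*b + 7; decide whether this ideal is the whole ring.
Run Buchberger on G together with r (pairs among the g_i already reduce to 0 since G is a Gröbner basis):
g_1 = b**2 - 63/47*b + 16/47, LT = b**2.
g_2 = a + 7/2*b - 7/2, LT = a.
g_3 = c, LT = c.
r = 2*b + 7, LT = b.

S(g_1,r): lcm = b**2. S = -455/94*b + 16/47.
  leading term b: subtract (-455/188)·r from -455/94*b + 16/47 → 3249/188
  leading term 1: no divisor's leading term divides it; move 3249/188 to the remainder.
  remainder 3249/188 ≠ 0; add m_5 = 3249/188 to the basis.

The other S-polynomials (S(g_1,g_2), S(g_1,g_3), S(g_2,g_3), S(g_2,r), S(g_3,r), S(g_1,m_5), S(g_2,m_5), S(g_3,m_5), S(r,m_5)) all reduce to 0 modulo the current basis, so we have a Gröbner basis.
Inter-reduce: drop elements whose leading term is divisible by another's, tail-reduce, and make monic.
Reduced Gröbner basis: {1}.
The reduced Gröbner basis of I + (p) is {1}: the ideal is the whole ring, so the enlarged system has no common solution — adjoining p is inconsistent.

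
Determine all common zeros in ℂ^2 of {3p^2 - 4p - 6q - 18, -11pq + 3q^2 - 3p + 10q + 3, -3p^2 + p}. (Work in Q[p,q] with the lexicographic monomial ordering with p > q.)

{(0, -3)}

Compute a lex Gröbner basis by Buchberger's algorithm.
f_1 = 3p^2 - 4p - 6q - 18, LT = p^2.
f_2 = -11pq - 3p + 3q^2 + 10q + 3, LT = pq.
f_3 = -3p^2 + p, LT = p^2.

S(f_1,f_2): lcm = p^2q. S = -3/11p^2 + 3/11pq^2 - 14/33pq + 3/11p - 2q^2 - 6q.
  reduce S modulo (f_1, f_2, f_3):
  remainder 60/1331p + 9/121q^3 - 2513/1331q^2 - 27649/3993q - 2359/1331 ≠ 0; add h_4 = 60/1331p + 9/121q^3 - 2513/1331q^2 - 27649/3993q - 2359/1331 to the basis.

S(f_1,f_3): lcm = p^2. S = -p - 2q - 6.
  reduce S modulo (f_1, f_2, f_3, h_4):
  remainder 33/20q^3 - 2513/60q^2 - 28009/180q - 2719/60 ≠ 0; add h_5 = 33/20q^3 - 2513/60q^2 - 28009/180q - 2719/60 to the basis.

S(f_2,f_3): lcm = p^2q. S = 3/11p^2 - 3/11pq^2 - 19/33pq - 3/11p.
  reduce S modulo (f_1, f_2, f_3, h_4, h_5):
  remainder -25/11q^2 - 82/11q - 21/11 ≠ 0; add h_6 = -25/11q^2 - 82/11q - 21/11 to the basis.

S(f_2,h_5): lcm = pq^3. S = 2540/99pq^2 + 28009/297pq + 2719/99p - 3/11q^4 - 10/11q^3 - 3/11q^2.
  reduce S modulo (f_1, f_2, f_3, h_4, h_5, h_6):
  remainder -3464/495q - 3464/165 ≠ 0; add h_7 = -3464/495q - 3464/165 to the basis.

The other S-polynomials (S(f_1,h_4), S(f_2,h_4), S(f_3,h_4), S(f_1,h_5), S(f_3,h_5), S(h_4,h_5), S(f_1,h_6), S(f_2,h_6), S(f_3,h_6), S(h_4,h_6), S(h_5,h_6), S(f_1,h_7), S(f_2,h_7), S(f_3,h_7), S(h_4,h_7), S(h_5,h_7), S(h_6,h_7)) all reduce to 0 modulo the current basis, so we have a Gröbner basis.
Inter-reduce: drop elements whose leading term is divisible by another's, tail-reduce, and make monic.
Reduced Gröbner basis: {p, q + 3}.

Elimination: the polynomial q + 3 lies in the elimination ideal for q, so q ∈ {-3}. For each such q, the remaining basis elements (now univariate) give the rest of the solution.
  q = -3: the earlier basis element becomes p = 0, giving p = 0 — point (0, -3).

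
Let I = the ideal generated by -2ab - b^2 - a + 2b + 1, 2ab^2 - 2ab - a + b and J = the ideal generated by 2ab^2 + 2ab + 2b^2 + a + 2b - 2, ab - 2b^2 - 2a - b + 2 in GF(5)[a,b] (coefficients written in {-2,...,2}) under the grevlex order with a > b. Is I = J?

Two ideals are equal iff their reduced Gröbner bases coincide (the reduced basis is unique for a fixed ordering).
Buchberger on the first generating set:
f_1 = -2ab - b^2 - a + 2b + 1, LT = ab.
f_2 = 2ab^2 - 2ab - a + b, LT = ab^2.

S(f_1,f_2): lcm = ab^2. S = -2b^3 - ab - b^2 - 2a - b.
  leading term b^3: no divisor's leading term divides it; move -2b^3 to the remainder.
  leading term ab: subtract (-2)·f_1 from -ab - b^2 - 2a - b → 2b^2 + a - 2b + 2
  leading term b^2: no divisor's leading term divides it; move 2b^2 to the remainder.
  leading term a: no divisor's leading term divides it; move a to the remainder.
  leading term b: no divisor's leading term divides it; move -2b to the remainder.
  leading term 1: no divisor's leading term divides it; move 2 to the remainder.
  remainder -2b^3 + 2b^2 + a - 2b + 2 ≠ 0; add g_3 = -2b^3 + 2b^2 + a - 2b + 2 to the basis.

S(f_1,g_3): lcm = ab^3. S = -2b^4 - ab^2 - b^3 - 2a^2 - ab + 2b^2 + a.
  leading term b^4: subtract (b)·g_3 from -2b^4 - ab^2 - b^3 - 2a^2 - ab + 2b^2 + a → -ab^2 + 2b^3 - 2a^2 - 2ab - b^2 + a - 2b
  leading term ab^2: subtract (-2b)·f_1 from -ab^2 + 2b^3 - 2a^2 - 2ab - b^2 + a - 2b → -2a^2 + ab - 2b^2 + a
  leading term a^2: no divisor's leading term divides it; move -2a^2 to the remainder.
  leading term ab: subtract (2)·f_1 from ab - 2b^2 + a → -2a + b - 2
  leading term a: no divisor's leading term divides it; move -2a to the remainder.
  leading term b: no divisor's leading term divides it; move b to the remainder.
  leading term 1: no divisor's leading term divides it; move -2 to the remainder.
  remainder -2a^2 - 2a + b - 2 ≠ 0; add g_4 = -2a^2 - 2a + b - 2 to the basis.

The other S-polynomials (S(f_2,g_3), S(f_1,g_4), S(f_2,g_4), S(g_3,g_4)) all reduce to 0 modulo the current basis, so we have a Gröbner basis.
Inter-reduce: drop elements whose leading term is divisible by another's, tail-reduce, and make monic.
Reduced Gröbner basis: {b^3 - b^2 + 2a + b - 1, a^2 + a + 2b + 1, ab - 2b^2 - 2a - b + 2}.

Buchberger on the second generating set:
h_1 = 2ab^2 + 2ab + 2b^2 + a + 2b - 2, LT = ab^2.
h_2 = ab - 2b^2 - 2a - b + 2, LT = ab.

S(h_1,h_2): lcm = ab^2. S = 2b^3 - 2ab + 2b^2 - 2a - b - 1.
  leading term b^3: no divisor's leading term divides it; move 2b^3 to the remainder.
  leading term ab: subtract (-2)·h_2 from -2ab + 2b^2 - 2a - b - 1 → -2b^2 - a + 2b - 2
  leading term b^2: no divisor's leading term divides it; move -2b^2 to the remainder.
  leading term a: no divisor's leading term divides it; move -a to the remainder.
  leading term b: no divisor's leading term divides it; move 2b to the remainder.
  leading term 1: no divisor's leading term divides it; move -2 to the remainder.
  remainder 2b^3 - 2b^2 - a + 2b - 2 ≠ 0; add k_3 = 2b^3 - 2b^2 - a + 2b - 2 to the basis.

S(h_1,k_3): lcm = ab^3. S = 2ab^2 + b^3 - 2a^2 + 2ab + b^2 + a - b.
  leading term ab^2: subtract (1)·h_1 from 2ab^2 + b^3 - 2a^2 + 2ab + b^2 + a - b → b^3 - 2a^2 - b^2 + 2b + 2
  leading term b^3: subtract (-2)·k_3 from b^3 - 2a^2 - b^2 + 2b + 2 → -2a^2 - 2a + b - 2
  leading term a^2: no divisor's leading term divides it; move -2a^2 to the remainder.
  leading term a: no divisor's leading term divides it; move -2a to the remainder.
  leading term b: no divisor's leading term divides it; move b to the remainder.
  leading term 1: no divisor's leading term divides it; move -2 to the remainder.
  remainder -2a^2 - 2a + b - 2 ≠ 0; add k_4 = -2a^2 - 2a + b - 2 to the basis.

The other S-polynomials (S(h_2,k_3), S(h_1,k_4), S(h_2,k_4), S(k_3,k_4)) all reduce to 0 modulo the current basis, so we have a Gröbner basis.
Inter-reduce: drop elements whose leading term is divisible by another's, tail-reduce, and make monic.
Reduced Gröbner basis: {b^3 - b^2 + 2a + b - 1, a^2 + a + 2b + 1, ab - 2b^2 - 2a - b + 2}.

The two bases agree; hence the ideals are identical.

Yes, the ideals are equal.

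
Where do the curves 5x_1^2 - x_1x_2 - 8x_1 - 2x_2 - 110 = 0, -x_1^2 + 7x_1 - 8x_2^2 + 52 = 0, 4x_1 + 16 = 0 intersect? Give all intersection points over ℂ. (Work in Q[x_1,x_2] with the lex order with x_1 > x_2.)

Compute a lex Gröbner basis by Buchberger's algorithm.
f_1 = 5x_1^2 - x_1x_2 - 8x_1 - 2x_2 - 110, LT = x_1^2.
f_2 = -x_1^2 + 7x_1 - 8x_2^2 + 52, LT = x_1^2.
f_3 = 4x_1 + 16, LT = x_1.

S(f_1,f_2): lcm = x_1^2. S = -1/5x_1x_2 + 27/5x_1 - 8x_2^2 - 2/5x_2 + 30.
  leading term x_1x_2: subtract (-1/20x_2)·f_3 from -1/5x_1x_2 + 27/5x_1 - 8x_2^2 - 2/5x_2 + 30 → 27/5x_1 - 8x_2^2 + 2/5x_2 + 30
  leading term x_1: subtract (27/20)·f_3 from 27/5x_1 - 8x_2^2 + 2/5x_2 + 30 → -8x_2^2 + 2/5x_2 + 42/5
  leading term x_2^2: no divisor's leading term divides it; move -8x_2^2 to the remainder.
  leading term x_2: no divisor's leading term divides it; move 2/5x_2 to the remainder.
  leading term 1: no divisor's leading term divides it; move 42/5 to the remainder.
  remainder -8x_2^2 + 2/5x_2 + 42/5 ≠ 0; add h_4 = -8x_2^2 + 2/5x_2 + 42/5 to the basis.

S(f_1,f_3): lcm = x_1^2. S = -1/5x_1x_2 - 28/5x_1 - 2/5x_2 - 22.
  leading term x_1x_2: subtract (-1/20x_2)·f_3 from -1/5x_1x_2 - 28/5x_1 - 2/5x_2 - 22 → -28/5x_1 + 2/5x_2 - 22
  leading term x_1: subtract (-7/5)·f_3 from -28/5x_1 + 2/5x_2 - 22 → 2/5x_2 + 2/5
  leading term x_2: no divisor's leading term divides it; move 2/5x_2 to the remainder.
  leading term 1: no divisor's leading term divides it; move 2/5 to the remainder.
  remainder 2/5x_2 + 2/5 ≠ 0; add h_5 = 2/5x_2 + 2/5 to the basis.

S(f_2,f_3): lcm = x_1^2. S = -11x_1 + 8x_2^2 - 52.
  leading term x_1: subtract (-11/4)·f_3 from -11x_1 + 8x_2^2 - 52 → 8x_2^2 - 8
  leading term x_2^2: subtract (-1)·h_4 from 8x_2^2 - 8 → 2/5x_2 + 2/5
  leading term x_2: subtract (1)·h_5 from 2/5x_2 + 2/5 → 0
  remainder 0.

S(f_1,h_4): leading monomials are coprime, so the S-polynomial reduces to 0 (Buchberger's first criterion).
S(f_2,h_4): leading monomials are coprime, so the S-polynomial reduces to 0 (Buchberger's first criterion).
S(f_3,h_4): leading monomials are coprime, so the S-polynomial reduces to 0 (Buchberger's first criterion).
S(f_1,h_5): leading monomials are coprime, so the S-polynomial reduces to 0 (Buchberger's first criterion).
S(f_2,h_5): leading monomials are coprime, so the S-polynomial reduces to 0 (Buchberger's first criterion).
S(f_3,h_5): leading monomials are coprime, so the S-polynomial reduces to 0 (Buchberger's first criterion).
S(h_4,h_5): lcm = x_2^2. S = -21/20x_2 - 21/20.
  leading term x_2: subtract (-21/8)·h_5 from -21/20x_2 - 21/20 → 0
  remainder 0.

Every S-polynomial of the final basis reduces to 0, so we have a Gröbner basis.
Inter-reduce: drop elements whose leading term is divisible by another's, tail-reduce, and make monic.
Reduced Gröbner basis: {x_1 + 4, x_2 + 1}.

The lex basis is triangular: the last element involves only x_2. Solving x_2 + 1 = 0 gives x_2 ∈ {-1}; substituting each value into the earlier elements determines the remaining variables.
  x_2 = -1: the earlier basis element becomes x_1 + 4 = 0, giving x_1 = -4 — point (-4, -1).
Each listed point satisfies every original equation (direct substitution).

{(-4, -1)}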